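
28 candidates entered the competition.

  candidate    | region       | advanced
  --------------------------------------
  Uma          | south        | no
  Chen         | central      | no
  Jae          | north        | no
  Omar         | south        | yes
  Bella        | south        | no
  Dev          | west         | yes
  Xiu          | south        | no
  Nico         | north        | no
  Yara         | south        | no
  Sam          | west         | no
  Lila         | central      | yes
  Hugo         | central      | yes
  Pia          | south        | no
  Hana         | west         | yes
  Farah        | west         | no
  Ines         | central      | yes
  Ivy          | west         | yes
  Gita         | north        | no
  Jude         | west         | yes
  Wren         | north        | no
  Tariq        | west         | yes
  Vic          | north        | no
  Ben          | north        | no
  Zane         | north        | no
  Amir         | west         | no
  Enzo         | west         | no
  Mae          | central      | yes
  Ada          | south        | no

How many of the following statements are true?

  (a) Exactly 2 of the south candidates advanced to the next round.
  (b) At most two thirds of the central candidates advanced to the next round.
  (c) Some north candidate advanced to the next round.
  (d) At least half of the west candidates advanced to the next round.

1

(a) south: |A| = 7, |A ∩ B| = 1; needs |A ∩ B| = 2 — false.
(b) central: |A| = 5, |A ∩ B| = 4; needs |A ∩ B| / |A| ≤ 2/3 — false.
(c) north: |A| = 7, |A ∩ B| = 0; needs A ∩ B ≠ ∅ (|A ∩ B| ≥ 1) — false.
(d) west: |A| = 9, |A ∩ B| = 5; needs |A ∩ B| ≥ |A ∖ B| — true.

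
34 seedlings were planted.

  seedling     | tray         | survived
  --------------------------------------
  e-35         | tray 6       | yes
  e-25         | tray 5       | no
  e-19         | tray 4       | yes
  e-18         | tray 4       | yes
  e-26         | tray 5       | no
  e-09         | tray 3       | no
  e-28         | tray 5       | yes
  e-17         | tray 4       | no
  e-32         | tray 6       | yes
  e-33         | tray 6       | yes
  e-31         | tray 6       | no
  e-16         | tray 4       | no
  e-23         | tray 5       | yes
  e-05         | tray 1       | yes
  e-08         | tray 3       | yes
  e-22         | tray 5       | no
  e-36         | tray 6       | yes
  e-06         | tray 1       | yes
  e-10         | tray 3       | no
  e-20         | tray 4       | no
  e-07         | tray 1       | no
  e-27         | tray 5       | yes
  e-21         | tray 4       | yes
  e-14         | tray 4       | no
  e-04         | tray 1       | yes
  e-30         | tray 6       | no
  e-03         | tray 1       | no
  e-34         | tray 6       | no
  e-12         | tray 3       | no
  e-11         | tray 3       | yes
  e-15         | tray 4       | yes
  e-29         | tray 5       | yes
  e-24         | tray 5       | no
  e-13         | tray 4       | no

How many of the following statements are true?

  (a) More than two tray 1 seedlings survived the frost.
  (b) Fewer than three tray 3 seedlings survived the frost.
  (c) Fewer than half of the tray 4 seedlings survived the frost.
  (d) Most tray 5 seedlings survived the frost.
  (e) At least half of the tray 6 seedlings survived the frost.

(a) tray 1: |A| = 5, |A ∩ B| = 3; needs |A ∩ B| > 2 — true.
(b) tray 3: |A| = 5, |A ∩ B| = 2; needs |A ∩ B| < 3 — true.
(c) tray 4: |A| = 9, |A ∩ B| = 4; needs |A ∩ B| < |A ∖ B| — true.
(d) tray 5: |A| = 8, |A ∩ B| = 4; needs |A ∩ B| > |A ∖ B| — false.
(e) tray 6: |A| = 7, |A ∩ B| = 4; needs |A ∩ B| ≥ |A ∖ B| — true.

4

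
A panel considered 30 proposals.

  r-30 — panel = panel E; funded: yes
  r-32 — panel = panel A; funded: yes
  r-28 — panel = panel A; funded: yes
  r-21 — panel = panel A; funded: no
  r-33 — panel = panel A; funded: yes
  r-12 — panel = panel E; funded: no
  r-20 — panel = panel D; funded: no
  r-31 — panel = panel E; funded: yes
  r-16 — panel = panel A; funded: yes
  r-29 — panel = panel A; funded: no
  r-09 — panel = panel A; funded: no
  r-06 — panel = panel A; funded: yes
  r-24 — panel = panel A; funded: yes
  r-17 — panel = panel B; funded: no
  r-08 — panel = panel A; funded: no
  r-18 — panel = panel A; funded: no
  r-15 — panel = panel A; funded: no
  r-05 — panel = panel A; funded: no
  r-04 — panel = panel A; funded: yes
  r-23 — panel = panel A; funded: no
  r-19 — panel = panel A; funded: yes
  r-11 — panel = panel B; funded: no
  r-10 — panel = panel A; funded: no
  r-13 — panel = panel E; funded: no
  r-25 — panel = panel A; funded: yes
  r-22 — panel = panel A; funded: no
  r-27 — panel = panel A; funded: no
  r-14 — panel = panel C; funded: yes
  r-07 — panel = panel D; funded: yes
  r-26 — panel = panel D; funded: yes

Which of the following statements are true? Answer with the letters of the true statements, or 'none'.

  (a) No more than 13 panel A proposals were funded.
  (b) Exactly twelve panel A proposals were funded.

|A| = 20, |A ∩ B| = 9, |A ∖ B| = 11.
(a) |A ∩ B| ≤ 13: holds.
(b) |A ∩ B| = 12: fails.

(a)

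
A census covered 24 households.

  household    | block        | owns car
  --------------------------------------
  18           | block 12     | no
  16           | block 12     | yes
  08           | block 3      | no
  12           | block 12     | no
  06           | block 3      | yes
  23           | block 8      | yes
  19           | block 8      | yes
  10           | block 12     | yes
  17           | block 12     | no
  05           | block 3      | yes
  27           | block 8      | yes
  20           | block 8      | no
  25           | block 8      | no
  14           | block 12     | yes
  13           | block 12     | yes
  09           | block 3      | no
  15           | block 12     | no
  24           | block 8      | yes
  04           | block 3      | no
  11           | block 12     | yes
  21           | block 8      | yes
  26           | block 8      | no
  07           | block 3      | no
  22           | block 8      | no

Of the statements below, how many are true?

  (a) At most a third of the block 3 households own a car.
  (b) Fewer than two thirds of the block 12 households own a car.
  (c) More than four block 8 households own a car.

(a) block 3: |A| = 6, |A ∩ B| = 2; needs |A ∩ B| / |A| ≤ 1/3 — true.
(b) block 12: |A| = 9, |A ∩ B| = 5; needs |A ∩ B| / |A| < 2/3 — true.
(c) block 8: |A| = 9, |A ∩ B| = 5; needs |A ∩ B| > 4 — true.

3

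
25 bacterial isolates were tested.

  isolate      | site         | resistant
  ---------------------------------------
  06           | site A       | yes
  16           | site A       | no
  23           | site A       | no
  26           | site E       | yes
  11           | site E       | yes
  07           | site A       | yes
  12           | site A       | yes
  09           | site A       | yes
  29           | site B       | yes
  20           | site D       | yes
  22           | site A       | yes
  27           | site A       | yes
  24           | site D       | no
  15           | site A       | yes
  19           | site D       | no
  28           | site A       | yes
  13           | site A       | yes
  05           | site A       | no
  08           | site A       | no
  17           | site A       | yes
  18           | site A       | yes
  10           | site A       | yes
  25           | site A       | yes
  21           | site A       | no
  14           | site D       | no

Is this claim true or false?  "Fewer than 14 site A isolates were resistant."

Truth condition: |A ∩ B| < 14.
|A| = 18, |A ∩ B| = 13, |A ∖ B| = 5.
|A ∩ B| = 13, so the statement is true.

True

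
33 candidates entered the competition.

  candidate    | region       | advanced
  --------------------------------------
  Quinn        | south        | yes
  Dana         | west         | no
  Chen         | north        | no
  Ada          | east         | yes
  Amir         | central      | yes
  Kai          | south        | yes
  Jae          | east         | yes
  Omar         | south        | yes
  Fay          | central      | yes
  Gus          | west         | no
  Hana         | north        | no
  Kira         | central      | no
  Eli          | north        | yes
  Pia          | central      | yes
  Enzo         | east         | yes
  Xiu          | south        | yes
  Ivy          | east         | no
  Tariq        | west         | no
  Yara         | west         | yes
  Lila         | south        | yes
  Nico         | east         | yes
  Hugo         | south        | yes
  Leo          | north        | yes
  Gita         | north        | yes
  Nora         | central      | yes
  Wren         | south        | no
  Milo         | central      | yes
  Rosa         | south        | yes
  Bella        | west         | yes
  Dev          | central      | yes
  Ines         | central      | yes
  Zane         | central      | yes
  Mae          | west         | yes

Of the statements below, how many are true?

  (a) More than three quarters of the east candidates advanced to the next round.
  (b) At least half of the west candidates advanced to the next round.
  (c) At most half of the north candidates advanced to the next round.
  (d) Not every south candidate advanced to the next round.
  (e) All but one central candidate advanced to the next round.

4

(a) east: |A| = 5, |A ∩ B| = 4; needs |A ∩ B| / |A| > 3/4 — true.
(b) west: |A| = 6, |A ∩ B| = 3; needs |A ∩ B| ≥ |A ∖ B| — true.
(c) north: |A| = 5, |A ∩ B| = 3; needs |A ∩ B| ≤ |A ∖ B| — false.
(d) south: |A| = 8, |A ∩ B| = 7; needs A ⊄ B (|A ∖ B| ≥ 1) — true.
(e) central: |A| = 9, |A ∩ B| = 8; needs |A ∖ B| = 1 — true.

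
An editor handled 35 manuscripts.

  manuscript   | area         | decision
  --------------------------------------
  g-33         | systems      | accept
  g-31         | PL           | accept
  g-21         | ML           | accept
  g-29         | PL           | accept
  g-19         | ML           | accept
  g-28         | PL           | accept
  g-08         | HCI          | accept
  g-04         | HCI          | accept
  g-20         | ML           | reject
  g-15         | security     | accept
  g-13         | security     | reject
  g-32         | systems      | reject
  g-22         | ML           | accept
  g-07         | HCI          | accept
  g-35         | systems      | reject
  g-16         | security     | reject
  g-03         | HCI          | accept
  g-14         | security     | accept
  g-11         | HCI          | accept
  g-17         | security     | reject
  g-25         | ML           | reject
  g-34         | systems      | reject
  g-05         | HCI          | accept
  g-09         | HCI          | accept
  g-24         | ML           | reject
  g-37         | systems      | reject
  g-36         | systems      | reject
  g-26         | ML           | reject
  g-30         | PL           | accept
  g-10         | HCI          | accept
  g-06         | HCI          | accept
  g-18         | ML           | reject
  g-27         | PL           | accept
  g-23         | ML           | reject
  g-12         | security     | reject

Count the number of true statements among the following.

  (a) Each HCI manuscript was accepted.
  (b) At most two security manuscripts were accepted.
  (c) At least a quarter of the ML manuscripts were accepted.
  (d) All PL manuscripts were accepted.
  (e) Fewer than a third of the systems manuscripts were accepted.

5

(a) HCI: |A| = 9, |A ∩ B| = 9; needs A ⊆ B, i.e. every element of A is in B (|A ∖ B| = 0) — true.
(b) security: |A| = 6, |A ∩ B| = 2; needs |A ∩ B| ≤ 2 — true.
(c) ML: |A| = 9, |A ∩ B| = 3; needs |A ∩ B| / |A| ≥ 1/4 — true.
(d) PL: |A| = 5, |A ∩ B| = 5; needs A ⊆ B, i.e. every element of A is in B (|A ∖ B| = 0) — true.
(e) systems: |A| = 6, |A ∩ B| = 1; needs |A ∩ B| / |A| < 1/3 — true.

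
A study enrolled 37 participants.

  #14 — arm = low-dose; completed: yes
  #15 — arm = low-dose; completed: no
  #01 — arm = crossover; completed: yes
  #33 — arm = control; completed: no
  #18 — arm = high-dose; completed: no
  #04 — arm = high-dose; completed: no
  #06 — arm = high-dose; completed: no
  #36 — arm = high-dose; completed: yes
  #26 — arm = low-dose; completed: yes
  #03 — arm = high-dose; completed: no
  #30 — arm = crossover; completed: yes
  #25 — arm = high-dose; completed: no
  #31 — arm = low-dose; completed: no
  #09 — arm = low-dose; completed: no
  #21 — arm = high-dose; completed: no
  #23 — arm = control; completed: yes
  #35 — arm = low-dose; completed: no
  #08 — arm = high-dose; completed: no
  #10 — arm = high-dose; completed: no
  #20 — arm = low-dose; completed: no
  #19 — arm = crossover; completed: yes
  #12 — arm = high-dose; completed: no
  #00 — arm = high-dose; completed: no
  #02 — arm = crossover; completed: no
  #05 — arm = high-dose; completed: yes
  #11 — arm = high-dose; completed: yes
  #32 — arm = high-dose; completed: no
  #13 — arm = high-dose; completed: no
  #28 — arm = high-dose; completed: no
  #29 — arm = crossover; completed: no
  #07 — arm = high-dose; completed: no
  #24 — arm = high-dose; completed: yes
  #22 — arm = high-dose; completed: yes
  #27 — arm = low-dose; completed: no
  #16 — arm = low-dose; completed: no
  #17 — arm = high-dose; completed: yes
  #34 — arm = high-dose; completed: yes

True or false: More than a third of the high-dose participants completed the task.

False

Truth condition: |A ∩ B| / |A| > 1/3.
|A| = 21, |A ∩ B| = 7, |A ∖ B| = 14.
|A ∩ B|/|A| = 7/21, so the statement is false.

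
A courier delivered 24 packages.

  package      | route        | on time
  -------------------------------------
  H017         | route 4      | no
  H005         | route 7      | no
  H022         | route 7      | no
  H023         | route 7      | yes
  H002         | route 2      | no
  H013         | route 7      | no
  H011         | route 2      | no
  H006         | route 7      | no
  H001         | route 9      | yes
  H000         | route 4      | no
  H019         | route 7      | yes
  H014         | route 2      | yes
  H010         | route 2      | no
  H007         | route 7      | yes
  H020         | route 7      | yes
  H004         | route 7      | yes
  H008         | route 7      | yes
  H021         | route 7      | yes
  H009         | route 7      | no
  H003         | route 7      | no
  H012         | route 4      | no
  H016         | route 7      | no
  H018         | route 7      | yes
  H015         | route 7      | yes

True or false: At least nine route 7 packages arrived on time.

Truth condition: |A ∩ B| ≥ 9.
|A| = 16, |A ∩ B| = 9, |A ∖ B| = 7.
|A ∩ B| = 9, so the statement is true.

True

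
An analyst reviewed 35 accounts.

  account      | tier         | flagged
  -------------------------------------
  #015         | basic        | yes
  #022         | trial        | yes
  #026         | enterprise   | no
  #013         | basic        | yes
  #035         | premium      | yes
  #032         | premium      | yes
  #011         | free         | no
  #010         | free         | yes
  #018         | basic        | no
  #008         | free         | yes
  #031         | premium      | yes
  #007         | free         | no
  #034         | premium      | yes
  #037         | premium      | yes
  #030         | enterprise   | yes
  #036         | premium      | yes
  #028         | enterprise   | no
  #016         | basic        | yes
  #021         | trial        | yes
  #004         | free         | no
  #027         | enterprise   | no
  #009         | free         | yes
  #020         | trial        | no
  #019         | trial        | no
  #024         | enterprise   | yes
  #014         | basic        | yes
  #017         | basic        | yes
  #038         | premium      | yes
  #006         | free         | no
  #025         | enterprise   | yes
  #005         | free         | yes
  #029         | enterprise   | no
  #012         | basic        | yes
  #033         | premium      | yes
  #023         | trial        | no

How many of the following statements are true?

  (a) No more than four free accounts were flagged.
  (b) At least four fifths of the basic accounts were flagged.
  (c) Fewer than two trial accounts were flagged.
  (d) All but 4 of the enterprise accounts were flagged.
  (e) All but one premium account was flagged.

3

(a) free: |A| = 8, |A ∩ B| = 4; needs |A ∩ B| ≤ 4 — true.
(b) basic: |A| = 7, |A ∩ B| = 6; needs |A ∩ B| / |A| ≥ 4/5 — true.
(c) trial: |A| = 5, |A ∩ B| = 2; needs |A ∩ B| < 2 — false.
(d) enterprise: |A| = 7, |A ∩ B| = 3; needs |A ∖ B| = 4 — true.
(e) premium: |A| = 8, |A ∩ B| = 8; needs |A ∖ B| = 1 — false.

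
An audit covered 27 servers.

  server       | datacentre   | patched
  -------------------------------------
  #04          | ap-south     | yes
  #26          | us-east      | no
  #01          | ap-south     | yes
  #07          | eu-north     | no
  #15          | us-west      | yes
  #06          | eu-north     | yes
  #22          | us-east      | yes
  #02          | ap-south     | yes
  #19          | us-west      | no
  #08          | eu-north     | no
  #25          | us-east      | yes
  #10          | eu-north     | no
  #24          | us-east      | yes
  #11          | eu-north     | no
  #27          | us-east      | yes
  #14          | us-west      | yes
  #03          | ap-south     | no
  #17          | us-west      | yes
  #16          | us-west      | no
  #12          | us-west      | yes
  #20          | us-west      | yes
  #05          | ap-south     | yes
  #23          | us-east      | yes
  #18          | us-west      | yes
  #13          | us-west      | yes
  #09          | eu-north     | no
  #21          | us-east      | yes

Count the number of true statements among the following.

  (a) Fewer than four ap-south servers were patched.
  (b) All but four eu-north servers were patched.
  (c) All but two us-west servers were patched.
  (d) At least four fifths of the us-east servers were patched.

2

(a) ap-south: |A| = 5, |A ∩ B| = 4; needs |A ∩ B| < 4 — false.
(b) eu-north: |A| = 6, |A ∩ B| = 1; needs |A ∖ B| = 4 — false.
(c) us-west: |A| = 9, |A ∩ B| = 7; needs |A ∖ B| = 2 — true.
(d) us-east: |A| = 7, |A ∩ B| = 6; needs |A ∩ B| / |A| ≥ 4/5 — true.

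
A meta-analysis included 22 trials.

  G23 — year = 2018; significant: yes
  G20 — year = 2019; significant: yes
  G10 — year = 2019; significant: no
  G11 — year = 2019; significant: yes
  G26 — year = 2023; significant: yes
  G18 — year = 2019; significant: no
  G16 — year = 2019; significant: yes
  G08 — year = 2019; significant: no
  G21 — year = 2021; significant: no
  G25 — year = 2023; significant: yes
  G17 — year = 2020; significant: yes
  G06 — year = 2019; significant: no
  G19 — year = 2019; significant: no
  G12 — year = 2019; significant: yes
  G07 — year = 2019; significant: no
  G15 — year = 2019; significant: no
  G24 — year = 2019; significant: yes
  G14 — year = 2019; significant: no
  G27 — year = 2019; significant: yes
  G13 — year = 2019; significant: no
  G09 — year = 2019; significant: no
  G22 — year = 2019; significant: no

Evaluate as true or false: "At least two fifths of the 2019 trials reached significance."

False

'At least two fifths of the 2019 trials reached significance' holds iff |A ∩ B| / |A| ≥ 2/5.
|A| = 17, |A ∩ B| = 6, |A ∖ B| = 11.
|A ∩ B|/|A| = 6/17, so the statement is false.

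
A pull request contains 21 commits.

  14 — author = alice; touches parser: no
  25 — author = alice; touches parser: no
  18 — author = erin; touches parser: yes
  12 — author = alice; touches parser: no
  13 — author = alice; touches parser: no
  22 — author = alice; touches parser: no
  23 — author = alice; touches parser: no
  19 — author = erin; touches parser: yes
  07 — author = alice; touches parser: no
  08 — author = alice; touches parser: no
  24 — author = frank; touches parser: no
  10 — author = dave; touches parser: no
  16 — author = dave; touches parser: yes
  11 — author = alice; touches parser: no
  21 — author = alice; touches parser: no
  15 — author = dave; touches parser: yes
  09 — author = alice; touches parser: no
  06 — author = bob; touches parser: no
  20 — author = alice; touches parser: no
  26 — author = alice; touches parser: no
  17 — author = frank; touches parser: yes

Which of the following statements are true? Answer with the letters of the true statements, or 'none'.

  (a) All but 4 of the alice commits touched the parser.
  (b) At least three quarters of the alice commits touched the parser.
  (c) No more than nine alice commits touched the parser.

|A| = 13, |A ∩ B| = 0, |A ∖ B| = 13.
(a) |A ∖ B| = 4: fails.
(b) |A ∩ B| / |A| ≥ 3/4: fails.
(c) |A ∩ B| ≤ 9: holds.

(c)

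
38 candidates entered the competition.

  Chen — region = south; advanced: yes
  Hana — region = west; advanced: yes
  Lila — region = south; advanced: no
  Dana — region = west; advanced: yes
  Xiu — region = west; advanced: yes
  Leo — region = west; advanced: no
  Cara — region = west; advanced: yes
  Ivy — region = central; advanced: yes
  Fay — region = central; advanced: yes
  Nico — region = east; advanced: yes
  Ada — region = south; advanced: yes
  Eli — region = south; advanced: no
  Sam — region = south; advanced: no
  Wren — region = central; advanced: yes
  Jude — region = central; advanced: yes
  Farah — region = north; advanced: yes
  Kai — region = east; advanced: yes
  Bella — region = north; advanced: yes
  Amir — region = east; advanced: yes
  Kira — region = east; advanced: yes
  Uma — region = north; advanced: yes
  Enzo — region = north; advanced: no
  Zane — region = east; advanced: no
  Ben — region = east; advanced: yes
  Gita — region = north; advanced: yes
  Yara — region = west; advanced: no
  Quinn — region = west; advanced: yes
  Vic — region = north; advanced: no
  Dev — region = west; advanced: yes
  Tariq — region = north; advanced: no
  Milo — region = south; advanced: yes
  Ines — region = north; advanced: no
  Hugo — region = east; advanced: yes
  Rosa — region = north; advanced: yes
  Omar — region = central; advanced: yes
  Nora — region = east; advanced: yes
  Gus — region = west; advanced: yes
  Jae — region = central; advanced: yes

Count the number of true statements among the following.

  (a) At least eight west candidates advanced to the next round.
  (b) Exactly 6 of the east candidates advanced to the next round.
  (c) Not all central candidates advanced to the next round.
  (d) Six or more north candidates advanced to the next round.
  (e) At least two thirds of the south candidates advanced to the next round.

(a) west: |A| = 9, |A ∩ B| = 7; needs |A ∩ B| ≥ 8 — false.
(b) east: |A| = 8, |A ∩ B| = 7; needs |A ∩ B| = 6 — false.
(c) central: |A| = 6, |A ∩ B| = 6; needs A ⊄ B (|A ∖ B| ≥ 1) — false.
(d) north: |A| = 9, |A ∩ B| = 5; needs |A ∩ B| ≥ 6 — false.
(e) south: |A| = 6, |A ∩ B| = 3; needs |A ∩ B| / |A| ≥ 2/3 — false.

0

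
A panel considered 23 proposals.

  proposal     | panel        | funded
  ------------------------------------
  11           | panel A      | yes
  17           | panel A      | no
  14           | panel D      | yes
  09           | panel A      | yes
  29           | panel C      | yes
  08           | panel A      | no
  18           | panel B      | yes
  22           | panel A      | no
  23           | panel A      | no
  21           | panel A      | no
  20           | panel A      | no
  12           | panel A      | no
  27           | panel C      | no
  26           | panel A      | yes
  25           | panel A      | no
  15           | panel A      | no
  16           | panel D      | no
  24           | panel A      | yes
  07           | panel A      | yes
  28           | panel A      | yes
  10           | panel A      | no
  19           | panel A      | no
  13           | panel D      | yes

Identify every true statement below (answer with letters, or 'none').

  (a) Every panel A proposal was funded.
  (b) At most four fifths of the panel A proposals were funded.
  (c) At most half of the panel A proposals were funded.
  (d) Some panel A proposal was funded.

|A| = 17, |A ∩ B| = 6, |A ∖ B| = 11.
(a) A ⊆ B, i.e. every element of A is in B (|A ∖ B| = 0): fails.
(b) |A ∩ B| / |A| ≤ 4/5: holds.
(c) |A ∩ B| ≤ |A ∖ B|: holds.
(d) A ∩ B ≠ ∅ (|A ∩ B| ≥ 1): holds.

(b), (c), (d)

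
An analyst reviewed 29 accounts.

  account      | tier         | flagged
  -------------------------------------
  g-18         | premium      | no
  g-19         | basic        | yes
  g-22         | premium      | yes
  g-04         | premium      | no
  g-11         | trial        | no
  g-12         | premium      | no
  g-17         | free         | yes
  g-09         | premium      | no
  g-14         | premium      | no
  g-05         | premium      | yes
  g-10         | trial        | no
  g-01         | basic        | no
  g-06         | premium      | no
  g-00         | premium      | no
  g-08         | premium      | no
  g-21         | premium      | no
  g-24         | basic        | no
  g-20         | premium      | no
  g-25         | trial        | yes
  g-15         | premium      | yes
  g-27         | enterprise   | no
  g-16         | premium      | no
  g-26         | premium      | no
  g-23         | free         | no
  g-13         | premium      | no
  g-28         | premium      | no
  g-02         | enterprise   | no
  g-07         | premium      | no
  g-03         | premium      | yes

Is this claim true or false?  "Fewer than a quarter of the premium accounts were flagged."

True

Truth condition: |A ∩ B| / |A| < 1/4.
|A| = 19, |A ∩ B| = 4, |A ∖ B| = 15.
|A ∩ B|/|A| = 4/19, so the statement is true.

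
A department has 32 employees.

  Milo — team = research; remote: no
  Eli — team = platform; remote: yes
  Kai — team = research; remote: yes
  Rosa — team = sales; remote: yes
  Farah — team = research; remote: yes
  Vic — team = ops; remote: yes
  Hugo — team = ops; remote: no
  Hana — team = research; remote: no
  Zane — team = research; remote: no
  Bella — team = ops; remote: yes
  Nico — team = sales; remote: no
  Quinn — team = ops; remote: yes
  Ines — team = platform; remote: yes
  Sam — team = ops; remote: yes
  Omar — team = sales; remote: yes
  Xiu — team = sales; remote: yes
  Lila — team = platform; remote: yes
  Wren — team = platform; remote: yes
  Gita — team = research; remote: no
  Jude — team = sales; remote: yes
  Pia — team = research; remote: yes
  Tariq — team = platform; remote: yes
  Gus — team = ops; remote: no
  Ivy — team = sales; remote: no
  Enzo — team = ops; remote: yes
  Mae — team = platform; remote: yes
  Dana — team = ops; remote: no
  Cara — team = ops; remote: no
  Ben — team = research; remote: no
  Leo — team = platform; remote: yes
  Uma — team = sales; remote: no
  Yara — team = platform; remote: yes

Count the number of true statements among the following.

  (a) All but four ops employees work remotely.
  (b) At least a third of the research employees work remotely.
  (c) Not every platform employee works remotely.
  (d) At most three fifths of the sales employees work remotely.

(a) ops: |A| = 9, |A ∩ B| = 5; needs |A ∖ B| = 4 — true.
(b) research: |A| = 8, |A ∩ B| = 3; needs |A ∩ B| / |A| ≥ 1/3 — true.
(c) platform: |A| = 8, |A ∩ B| = 8; needs A ⊄ B (|A ∖ B| ≥ 1) — false.
(d) sales: |A| = 7, |A ∩ B| = 4; needs |A ∩ B| / |A| ≤ 3/5 — true.

3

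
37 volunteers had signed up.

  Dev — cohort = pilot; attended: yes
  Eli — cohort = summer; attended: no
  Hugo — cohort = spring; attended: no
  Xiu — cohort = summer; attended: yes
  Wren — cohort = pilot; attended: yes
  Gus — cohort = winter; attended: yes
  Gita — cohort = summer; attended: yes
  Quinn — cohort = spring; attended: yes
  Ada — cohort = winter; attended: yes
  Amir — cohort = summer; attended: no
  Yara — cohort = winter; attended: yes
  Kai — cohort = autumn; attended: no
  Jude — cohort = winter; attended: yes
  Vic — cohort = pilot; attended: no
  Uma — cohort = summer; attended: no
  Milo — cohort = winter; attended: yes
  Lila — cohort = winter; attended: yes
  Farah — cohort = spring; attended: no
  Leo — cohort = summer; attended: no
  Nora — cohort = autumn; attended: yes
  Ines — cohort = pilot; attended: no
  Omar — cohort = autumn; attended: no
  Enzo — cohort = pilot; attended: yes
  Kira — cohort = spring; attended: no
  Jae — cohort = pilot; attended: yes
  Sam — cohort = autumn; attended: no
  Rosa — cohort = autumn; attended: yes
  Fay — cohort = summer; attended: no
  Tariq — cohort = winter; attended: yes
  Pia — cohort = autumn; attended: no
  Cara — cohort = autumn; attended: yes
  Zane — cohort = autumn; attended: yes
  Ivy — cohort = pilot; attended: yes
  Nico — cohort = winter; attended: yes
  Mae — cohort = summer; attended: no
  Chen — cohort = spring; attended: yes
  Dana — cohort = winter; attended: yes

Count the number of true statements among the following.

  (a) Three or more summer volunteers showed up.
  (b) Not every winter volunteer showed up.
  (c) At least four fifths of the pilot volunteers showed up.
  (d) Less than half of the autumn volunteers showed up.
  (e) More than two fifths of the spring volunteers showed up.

0

(a) summer: |A| = 8, |A ∩ B| = 2; needs |A ∩ B| ≥ 3 — false.
(b) winter: |A| = 9, |A ∩ B| = 9; needs A ⊄ B (|A ∖ B| ≥ 1) — false.
(c) pilot: |A| = 7, |A ∩ B| = 5; needs |A ∩ B| / |A| ≥ 4/5 — false.
(d) autumn: |A| = 8, |A ∩ B| = 4; needs |A ∩ B| < |A ∖ B| — false.
(e) spring: |A| = 5, |A ∩ B| = 2; needs |A ∩ B| / |A| > 2/5 — false.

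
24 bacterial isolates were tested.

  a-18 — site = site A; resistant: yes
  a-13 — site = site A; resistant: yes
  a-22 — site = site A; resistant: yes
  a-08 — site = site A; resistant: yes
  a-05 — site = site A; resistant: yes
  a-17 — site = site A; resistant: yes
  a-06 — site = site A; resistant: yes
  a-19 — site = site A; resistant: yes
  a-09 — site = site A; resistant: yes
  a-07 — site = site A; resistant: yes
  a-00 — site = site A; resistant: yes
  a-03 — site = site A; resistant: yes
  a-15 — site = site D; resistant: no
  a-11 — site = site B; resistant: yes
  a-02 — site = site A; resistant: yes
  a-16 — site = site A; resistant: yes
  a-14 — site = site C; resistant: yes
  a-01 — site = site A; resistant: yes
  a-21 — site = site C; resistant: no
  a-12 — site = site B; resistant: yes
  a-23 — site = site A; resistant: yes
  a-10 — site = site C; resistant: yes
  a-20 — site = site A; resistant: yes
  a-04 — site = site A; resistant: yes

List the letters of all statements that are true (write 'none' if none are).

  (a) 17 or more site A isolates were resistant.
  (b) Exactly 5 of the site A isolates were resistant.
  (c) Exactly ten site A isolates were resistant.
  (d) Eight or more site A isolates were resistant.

(a), (d)

|A| = 18, |A ∩ B| = 18, |A ∖ B| = 0.
(a) |A ∩ B| ≥ 17: holds.
(b) |A ∩ B| = 5: fails.
(c) |A ∩ B| = 10: fails.
(d) |A ∩ B| ≥ 8: holds.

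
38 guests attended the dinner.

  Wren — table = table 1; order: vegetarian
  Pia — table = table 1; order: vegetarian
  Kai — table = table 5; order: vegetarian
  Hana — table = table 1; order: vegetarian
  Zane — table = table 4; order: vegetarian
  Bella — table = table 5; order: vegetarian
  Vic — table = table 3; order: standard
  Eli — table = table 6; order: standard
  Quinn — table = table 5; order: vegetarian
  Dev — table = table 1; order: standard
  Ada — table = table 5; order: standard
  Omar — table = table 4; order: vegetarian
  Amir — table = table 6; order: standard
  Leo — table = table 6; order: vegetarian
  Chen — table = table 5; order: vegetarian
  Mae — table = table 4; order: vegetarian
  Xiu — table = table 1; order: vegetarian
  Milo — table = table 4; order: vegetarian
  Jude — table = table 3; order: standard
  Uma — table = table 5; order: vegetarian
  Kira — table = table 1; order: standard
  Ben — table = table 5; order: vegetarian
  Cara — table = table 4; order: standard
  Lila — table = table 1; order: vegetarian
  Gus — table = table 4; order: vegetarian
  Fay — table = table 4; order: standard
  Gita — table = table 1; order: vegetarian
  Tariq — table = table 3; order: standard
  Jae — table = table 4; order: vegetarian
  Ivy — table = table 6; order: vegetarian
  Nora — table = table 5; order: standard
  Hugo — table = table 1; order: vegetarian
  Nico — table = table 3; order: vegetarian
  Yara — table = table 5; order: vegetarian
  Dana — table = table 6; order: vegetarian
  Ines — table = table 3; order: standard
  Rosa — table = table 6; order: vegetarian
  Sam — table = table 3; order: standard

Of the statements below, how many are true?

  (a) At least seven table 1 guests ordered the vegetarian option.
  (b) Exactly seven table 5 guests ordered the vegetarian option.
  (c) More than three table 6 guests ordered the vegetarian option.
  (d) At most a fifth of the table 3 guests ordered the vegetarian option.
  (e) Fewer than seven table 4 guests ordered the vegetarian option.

(a) table 1: |A| = 9, |A ∩ B| = 7; needs |A ∩ B| ≥ 7 — true.
(b) table 5: |A| = 9, |A ∩ B| = 7; needs |A ∩ B| = 7 — true.
(c) table 6: |A| = 6, |A ∩ B| = 4; needs |A ∩ B| > 3 — true.
(d) table 3: |A| = 6, |A ∩ B| = 1; needs |A ∩ B| / |A| ≤ 1/5 — true.
(e) table 4: |A| = 8, |A ∩ B| = 6; needs |A ∩ B| < 7 — true.

5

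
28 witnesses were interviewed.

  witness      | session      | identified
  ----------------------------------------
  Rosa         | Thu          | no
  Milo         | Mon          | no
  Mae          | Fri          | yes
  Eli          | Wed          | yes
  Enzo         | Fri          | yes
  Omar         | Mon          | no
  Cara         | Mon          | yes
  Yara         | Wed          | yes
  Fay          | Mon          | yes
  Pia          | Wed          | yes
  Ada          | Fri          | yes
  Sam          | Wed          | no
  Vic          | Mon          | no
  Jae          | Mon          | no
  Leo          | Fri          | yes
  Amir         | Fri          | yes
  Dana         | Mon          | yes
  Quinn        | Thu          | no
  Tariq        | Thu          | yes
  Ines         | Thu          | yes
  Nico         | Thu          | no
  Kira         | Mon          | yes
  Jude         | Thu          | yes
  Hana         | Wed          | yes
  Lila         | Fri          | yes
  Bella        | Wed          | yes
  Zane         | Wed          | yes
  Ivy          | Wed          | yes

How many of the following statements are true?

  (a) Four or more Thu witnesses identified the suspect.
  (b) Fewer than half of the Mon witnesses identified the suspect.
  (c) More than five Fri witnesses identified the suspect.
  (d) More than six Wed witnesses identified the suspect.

(a) Thu: |A| = 6, |A ∩ B| = 3; needs |A ∩ B| ≥ 4 — false.
(b) Mon: |A| = 8, |A ∩ B| = 4; needs |A ∩ B| < |A ∖ B| — false.
(c) Fri: |A| = 6, |A ∩ B| = 6; needs |A ∩ B| > 5 — true.
(d) Wed: |A| = 8, |A ∩ B| = 7; needs |A ∩ B| > 6 — true.

2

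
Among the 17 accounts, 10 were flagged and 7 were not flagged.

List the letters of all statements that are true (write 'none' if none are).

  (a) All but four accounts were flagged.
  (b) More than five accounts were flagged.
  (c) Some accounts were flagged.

|A| = 17, |A ∩ B| = 10, |A ∖ B| = 7.
(a) |A ∖ B| = 4: fails.
(b) |A ∩ B| > 5: holds.
(c) A ∩ B ≠ ∅ (|A ∩ B| ≥ 1): holds.

(b), (c)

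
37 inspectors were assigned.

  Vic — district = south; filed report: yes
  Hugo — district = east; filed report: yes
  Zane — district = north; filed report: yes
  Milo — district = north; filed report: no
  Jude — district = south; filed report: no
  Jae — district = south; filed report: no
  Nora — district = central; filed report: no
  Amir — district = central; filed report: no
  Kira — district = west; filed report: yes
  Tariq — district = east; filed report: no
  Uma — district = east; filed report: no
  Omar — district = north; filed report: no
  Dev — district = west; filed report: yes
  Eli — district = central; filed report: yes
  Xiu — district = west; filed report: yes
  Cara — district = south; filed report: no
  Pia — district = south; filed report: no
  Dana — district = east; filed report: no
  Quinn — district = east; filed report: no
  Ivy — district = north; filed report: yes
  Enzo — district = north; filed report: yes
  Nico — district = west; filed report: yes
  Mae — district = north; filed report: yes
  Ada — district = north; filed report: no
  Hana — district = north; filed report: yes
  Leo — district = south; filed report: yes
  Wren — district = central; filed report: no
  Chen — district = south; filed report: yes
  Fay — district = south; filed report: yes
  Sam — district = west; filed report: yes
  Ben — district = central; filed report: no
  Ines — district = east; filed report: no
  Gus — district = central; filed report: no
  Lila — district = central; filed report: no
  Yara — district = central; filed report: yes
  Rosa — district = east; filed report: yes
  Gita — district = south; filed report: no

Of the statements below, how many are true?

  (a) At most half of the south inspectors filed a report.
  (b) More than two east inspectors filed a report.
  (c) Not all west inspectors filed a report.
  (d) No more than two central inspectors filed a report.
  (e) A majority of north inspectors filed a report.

3

(a) south: |A| = 9, |A ∩ B| = 4; needs |A ∩ B| ≤ |A ∖ B| — true.
(b) east: |A| = 7, |A ∩ B| = 2; needs |A ∩ B| > 2 — false.
(c) west: |A| = 5, |A ∩ B| = 5; needs A ⊄ B (|A ∖ B| ≥ 1) — false.
(d) central: |A| = 8, |A ∩ B| = 2; needs |A ∩ B| ≤ 2 — true.
(e) north: |A| = 8, |A ∩ B| = 5; needs |A ∩ B| > |A ∖ B| — true.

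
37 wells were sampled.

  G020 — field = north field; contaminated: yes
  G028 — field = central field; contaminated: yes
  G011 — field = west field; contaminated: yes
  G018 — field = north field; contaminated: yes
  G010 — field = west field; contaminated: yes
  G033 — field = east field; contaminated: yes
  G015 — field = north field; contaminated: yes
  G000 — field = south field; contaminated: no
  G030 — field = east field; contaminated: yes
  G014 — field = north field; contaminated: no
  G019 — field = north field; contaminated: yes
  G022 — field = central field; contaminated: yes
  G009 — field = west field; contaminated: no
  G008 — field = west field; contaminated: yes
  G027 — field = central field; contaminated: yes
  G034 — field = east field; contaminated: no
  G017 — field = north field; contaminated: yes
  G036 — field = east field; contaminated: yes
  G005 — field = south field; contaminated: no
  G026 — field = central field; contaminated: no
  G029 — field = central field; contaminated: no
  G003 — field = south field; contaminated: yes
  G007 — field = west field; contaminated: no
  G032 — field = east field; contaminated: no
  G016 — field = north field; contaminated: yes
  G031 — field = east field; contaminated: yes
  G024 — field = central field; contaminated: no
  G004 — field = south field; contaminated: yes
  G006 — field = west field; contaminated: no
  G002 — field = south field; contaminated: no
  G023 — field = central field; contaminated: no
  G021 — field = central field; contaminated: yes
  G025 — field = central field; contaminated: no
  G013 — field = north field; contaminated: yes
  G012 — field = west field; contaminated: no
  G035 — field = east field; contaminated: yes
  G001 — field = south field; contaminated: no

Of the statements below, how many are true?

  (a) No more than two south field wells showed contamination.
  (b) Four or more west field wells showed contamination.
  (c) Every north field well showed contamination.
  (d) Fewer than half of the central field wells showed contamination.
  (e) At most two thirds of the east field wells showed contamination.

(a) south field: |A| = 6, |A ∩ B| = 2; needs |A ∩ B| ≤ 2 — true.
(b) west field: |A| = 7, |A ∩ B| = 3; needs |A ∩ B| ≥ 4 — false.
(c) north field: |A| = 8, |A ∩ B| = 7; needs A ⊆ B, i.e. every element of A is in B (|A ∖ B| = 0) — false.
(d) central field: |A| = 9, |A ∩ B| = 4; needs |A ∩ B| < |A ∖ B| — true.
(e) east field: |A| = 7, |A ∩ B| = 5; needs |A ∩ B| / |A| ≤ 2/3 — false.

2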